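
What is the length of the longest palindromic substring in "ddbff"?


Input: "ddbff"
Checking substrings for palindromes:
  [0:2] "dd" (len 2) => palindrome
  [3:5] "ff" (len 2) => palindrome
Longest palindromic substring: "dd" with length 2

2


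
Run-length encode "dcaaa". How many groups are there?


Input: dcaaa
Scanning for consecutive runs:
  Group 1: 'd' x 1 (positions 0-0)
  Group 2: 'c' x 1 (positions 1-1)
  Group 3: 'a' x 3 (positions 2-4)
Total groups: 3

3


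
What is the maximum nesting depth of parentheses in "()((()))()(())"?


Input: "()((()))()(())"
Tracking depth:
  Position 0 '(': depth becomes 1
  Position 1 ')': depth becomes 0
  Position 2 '(': depth becomes 1
  Position 3 '(': depth becomes 2
  Position 4 '(': depth becomes 3
  Position 5 ')': depth becomes 2
  Position 6 ')': depth becomes 1
  Position 7 ')': depth becomes 0
  Position 8 '(': depth becomes 1
  Position 9 ')': depth becomes 0
  Position 10 '(': depth becomes 1
  Position 11 '(': depth becomes 2
  Position 12 ')': depth becomes 1
  Position 13 ')': depth becomes 0
Maximum depth reached: 3

3


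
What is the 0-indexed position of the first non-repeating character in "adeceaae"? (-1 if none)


Input: adeceaae
Character frequencies:
  'a': 3
  'c': 1
  'd': 1
  'e': 3
Scanning left to right for freq == 1:
  Position 0 ('a'): freq=3, skip
  Position 1 ('d'): unique! => answer = 1

1


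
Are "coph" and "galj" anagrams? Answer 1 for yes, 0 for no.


Strings: "coph", "galj"
Sorted first:  chop
Sorted second: agjl
Differ at position 0: 'c' vs 'a' => not anagrams

0


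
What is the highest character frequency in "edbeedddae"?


Input: edbeedddae
Character counts:
  'a': 1
  'b': 1
  'd': 4
  'e': 4
Maximum frequency: 4

4


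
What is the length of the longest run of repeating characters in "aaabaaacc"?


Input: "aaabaaacc"
Scanning for longest run:
  Position 1 ('a'): continues run of 'a', length=2
  Position 2 ('a'): continues run of 'a', length=3
  Position 3 ('b'): new char, reset run to 1
  Position 4 ('a'): new char, reset run to 1
  Position 5 ('a'): continues run of 'a', length=2
  Position 6 ('a'): continues run of 'a', length=3
  Position 7 ('c'): new char, reset run to 1
  Position 8 ('c'): continues run of 'c', length=2
Longest run: 'a' with length 3

3


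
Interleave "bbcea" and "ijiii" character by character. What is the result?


Interleaving "bbcea" and "ijiii":
  Position 0: 'b' from first, 'i' from second => "bi"
  Position 1: 'b' from first, 'j' from second => "bj"
  Position 2: 'c' from first, 'i' from second => "ci"
  Position 3: 'e' from first, 'i' from second => "ei"
  Position 4: 'a' from first, 'i' from second => "ai"
Result: bibjcieiai

bibjcieiai


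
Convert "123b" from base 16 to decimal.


Input: "123b" in base 16
Positional expansion:
  Digit '1' (value 1) x 16^3 = 4096
  Digit '2' (value 2) x 16^2 = 512
  Digit '3' (value 3) x 16^1 = 48
  Digit 'b' (value 11) x 16^0 = 11
Sum = 4667

4667


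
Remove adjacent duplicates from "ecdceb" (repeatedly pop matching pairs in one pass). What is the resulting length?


Input: ecdceb
Stack-based adjacent duplicate removal:
  Read 'e': push. Stack: e
  Read 'c': push. Stack: ec
  Read 'd': push. Stack: ecd
  Read 'c': push. Stack: ecdc
  Read 'e': push. Stack: ecdce
  Read 'b': push. Stack: ecdceb
Final stack: "ecdceb" (length 6)

6


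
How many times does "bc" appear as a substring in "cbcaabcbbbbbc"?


Searching for "bc" in "cbcaabcbbbbbc"
Scanning each position:
  Position 0: "cb" => no
  Position 1: "bc" => MATCH
  Position 2: "ca" => no
  Position 3: "aa" => no
  Position 4: "ab" => no
  Position 5: "bc" => MATCH
  Position 6: "cb" => no
  Position 7: "bb" => no
  Position 8: "bb" => no
  Position 9: "bb" => no
  Position 10: "bb" => no
  Position 11: "bc" => MATCH
Total occurrences: 3

3


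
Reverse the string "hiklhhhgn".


Input: hiklhhhgn
Reading characters right to left:
  Position 8: 'n'
  Position 7: 'g'
  Position 6: 'h'
  Position 5: 'h'
  Position 4: 'h'
  Position 3: 'l'
  Position 2: 'k'
  Position 1: 'i'
  Position 0: 'h'
Reversed: nghhhlkih

nghhhlkih


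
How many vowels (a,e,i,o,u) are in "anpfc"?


Input: anpfc
Checking each character:
  'a' at position 0: vowel (running total: 1)
  'n' at position 1: consonant
  'p' at position 2: consonant
  'f' at position 3: consonant
  'c' at position 4: consonant
Total vowels: 1

1


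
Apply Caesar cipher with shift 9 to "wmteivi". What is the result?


Caesar cipher: shift "wmteivi" by 9
  'w' (pos 22) + 9 = pos 5 = 'f'
  'm' (pos 12) + 9 = pos 21 = 'v'
  't' (pos 19) + 9 = pos 2 = 'c'
  'e' (pos 4) + 9 = pos 13 = 'n'
  'i' (pos 8) + 9 = pos 17 = 'r'
  'v' (pos 21) + 9 = pos 4 = 'e'
  'i' (pos 8) + 9 = pos 17 = 'r'
Result: fvcnrer

fvcnrer


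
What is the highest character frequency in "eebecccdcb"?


Input: eebecccdcb
Character counts:
  'b': 2
  'c': 4
  'd': 1
  'e': 3
Maximum frequency: 4

4


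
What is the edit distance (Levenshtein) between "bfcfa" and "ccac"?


Computing edit distance: "bfcfa" -> "ccac"
DP table:
           c    c    a    c
      0    1    2    3    4
  b   1    1    2    3    4
  f   2    2    2    3    4
  c   3    2    2    3    3
  f   4    3    3    3    4
  a   5    4    4    3    4
Edit distance = dp[5][4] = 4

4


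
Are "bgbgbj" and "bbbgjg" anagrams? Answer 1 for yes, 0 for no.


Strings: "bgbgbj", "bbbgjg"
Sorted first:  bbbggj
Sorted second: bbbggj
Sorted forms match => anagrams

1


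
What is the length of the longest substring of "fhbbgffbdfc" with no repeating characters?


Input: "fhbbgffbdfc"
Sliding window (track last position of each char):
  Position 0 ('f'): window [0,0] length 1 -- new best
  Position 1 ('h'): window [0,1] length 2 -- new best
  Position 2 ('b'): window [0,2] length 3 -- new best
  Position 3 ('b'): repeat (last at 2), move window start to 3
  Position 3 ('b'): window [3,3] length 1
  Position 4 ('g'): window [3,4] length 2
  Position 5 ('f'): window [3,5] length 3
  Position 6 ('f'): repeat (last at 5), move window start to 6
  Position 6 ('f'): window [6,6] length 1
  Position 7 ('b'): window [6,7] length 2
  Position 8 ('d'): window [6,8] length 3
  Position 9 ('f'): repeat (last at 6), move window start to 7
  Position 9 ('f'): window [7,9] length 3
  Position 10 ('c'): window [7,10] length 4 -- new best
Longest substring with no repeats: "bdfc" with length 4

4


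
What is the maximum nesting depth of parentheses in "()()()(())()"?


Input: "()()()(())()"
Tracking depth:
  Position 0 '(': depth becomes 1
  Position 1 ')': depth becomes 0
  Position 2 '(': depth becomes 1
  Position 3 ')': depth becomes 0
  Position 4 '(': depth becomes 1
  Position 5 ')': depth becomes 0
  Position 6 '(': depth becomes 1
  Position 7 '(': depth becomes 2
  Position 8 ')': depth becomes 1
  Position 9 ')': depth becomes 0
  Position 10 '(': depth becomes 1
  Position 11 ')': depth becomes 0
Maximum depth reached: 2

2


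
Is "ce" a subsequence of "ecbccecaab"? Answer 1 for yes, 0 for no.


Check if "ce" is a subsequence of "ecbccecaab"
Greedy scan:
  Position 0 ('e'): no match needed
  Position 1 ('c'): matches sub[0] = 'c'
  Position 2 ('b'): no match needed
  Position 3 ('c'): no match needed
  Position 4 ('c'): no match needed
  Position 5 ('e'): matches sub[1] = 'e'
  Position 6 ('c'): no match needed
  Position 7 ('a'): no match needed
  Position 8 ('a'): no match needed
  Position 9 ('b'): no match needed
All 2 characters matched => is a subsequence

1


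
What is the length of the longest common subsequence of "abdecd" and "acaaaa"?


LCS of "abdecd" and "acaaaa"
DP table:
           a    c    a    a    a    a
      0    0    0    0    0    0    0
  a   0    1    1    1    1    1    1
  b   0    1    1    1    1    1    1
  d   0    1    1    1    1    1    1
  e   0    1    1    1    1    1    1
  c   0    1    2    2    2    2    2
  d   0    1    2    2    2    2    2
LCS length = dp[6][6] = 2

2


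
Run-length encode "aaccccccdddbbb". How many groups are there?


Input: aaccccccdddbbb
Scanning for consecutive runs:
  Group 1: 'a' x 2 (positions 0-1)
  Group 2: 'c' x 6 (positions 2-7)
  Group 3: 'd' x 3 (positions 8-10)
  Group 4: 'b' x 3 (positions 11-13)
Total groups: 4

4


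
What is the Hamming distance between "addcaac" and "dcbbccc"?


Comparing "addcaac" and "dcbbccc" position by position:
  Position 0: 'a' vs 'd' => differ
  Position 1: 'd' vs 'c' => differ
  Position 2: 'd' vs 'b' => differ
  Position 3: 'c' vs 'b' => differ
  Position 4: 'a' vs 'c' => differ
  Position 5: 'a' vs 'c' => differ
  Position 6: 'c' vs 'c' => same
Total differences (Hamming distance): 6

6


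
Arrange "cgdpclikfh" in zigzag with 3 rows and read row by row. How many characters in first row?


Zigzag "cgdpclikfh" into 3 rows:
Placing characters:
  'c' => row 0
  'g' => row 1
  'd' => row 2
  'p' => row 1
  'c' => row 0
  'l' => row 1
  'i' => row 2
  'k' => row 1
  'f' => row 0
  'h' => row 1
Rows:
  Row 0: "ccf"
  Row 1: "gplkh"
  Row 2: "di"
First row length: 3

3


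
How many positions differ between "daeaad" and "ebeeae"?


Comparing "daeaad" and "ebeeae" position by position:
  Position 0: 'd' vs 'e' => DIFFER
  Position 1: 'a' vs 'b' => DIFFER
  Position 2: 'e' vs 'e' => same
  Position 3: 'a' vs 'e' => DIFFER
  Position 4: 'a' vs 'a' => same
  Position 5: 'd' vs 'e' => DIFFER
Positions that differ: 4

4


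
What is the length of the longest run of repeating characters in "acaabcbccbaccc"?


Input: "acaabcbccbaccc"
Scanning for longest run:
  Position 1 ('c'): new char, reset run to 1
  Position 2 ('a'): new char, reset run to 1
  Position 3 ('a'): continues run of 'a', length=2
  Position 4 ('b'): new char, reset run to 1
  Position 5 ('c'): new char, reset run to 1
  Position 6 ('b'): new char, reset run to 1
  Position 7 ('c'): new char, reset run to 1
  Position 8 ('c'): continues run of 'c', length=2
  Position 9 ('b'): new char, reset run to 1
  Position 10 ('a'): new char, reset run to 1
  Position 11 ('c'): new char, reset run to 1
  Position 12 ('c'): continues run of 'c', length=2
  Position 13 ('c'): continues run of 'c', length=3
Longest run: 'c' with length 3

3


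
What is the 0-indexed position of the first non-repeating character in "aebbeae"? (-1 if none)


Input: aebbeae
Character frequencies:
  'a': 2
  'b': 2
  'e': 3
Scanning left to right for freq == 1:
  Position 0 ('a'): freq=2, skip
  Position 1 ('e'): freq=3, skip
  Position 2 ('b'): freq=2, skip
  Position 3 ('b'): freq=2, skip
  Position 4 ('e'): freq=3, skip
  Position 5 ('a'): freq=2, skip
  Position 6 ('e'): freq=3, skip
  No unique character found => answer = -1

-1


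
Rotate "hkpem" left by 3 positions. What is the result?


Input: "hkpem", rotate left by 3
First 3 characters: "hkp"
Remaining characters: "em"
Concatenate remaining + first: "em" + "hkp" = "emhkp"

emhkp


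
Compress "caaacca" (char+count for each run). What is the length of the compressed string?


Input: caaacca
Runs:
  'c' x 1 => "c1"
  'a' x 3 => "a3"
  'c' x 2 => "c2"
  'a' x 1 => "a1"
Compressed: "c1a3c2a1"
Compressed length: 8

8


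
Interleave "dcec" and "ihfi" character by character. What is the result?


Interleaving "dcec" and "ihfi":
  Position 0: 'd' from first, 'i' from second => "di"
  Position 1: 'c' from first, 'h' from second => "ch"
  Position 2: 'e' from first, 'f' from second => "ef"
  Position 3: 'c' from first, 'i' from second => "ci"
Result: dichefci

dichefci


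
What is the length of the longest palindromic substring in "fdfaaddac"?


Input: "fdfaaddac"
Checking substrings for palindromes:
  [4:8] "adda" (len 4) => palindrome
  [0:3] "fdf" (len 3) => palindrome
  [3:5] "aa" (len 2) => palindrome
  [5:7] "dd" (len 2) => palindrome
Longest palindromic substring: "adda" with length 4

4


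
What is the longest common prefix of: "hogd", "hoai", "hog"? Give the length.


Words: hogd, hoai, hog
  Position 0: all 'h' => match
  Position 1: all 'o' => match
  Position 2: ('g', 'a', 'g') => mismatch, stop
LCP = "ho" (length 2)

2


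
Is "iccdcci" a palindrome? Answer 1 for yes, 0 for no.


Input: iccdcci
Reversed: iccdcci
  Compare pos 0 ('i') with pos 6 ('i'): match
  Compare pos 1 ('c') with pos 5 ('c'): match
  Compare pos 2 ('c') with pos 4 ('c'): match
Result: palindrome

1


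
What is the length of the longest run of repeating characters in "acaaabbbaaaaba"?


Input: "acaaabbbaaaaba"
Scanning for longest run:
  Position 1 ('c'): new char, reset run to 1
  Position 2 ('a'): new char, reset run to 1
  Position 3 ('a'): continues run of 'a', length=2
  Position 4 ('a'): continues run of 'a', length=3
  Position 5 ('b'): new char, reset run to 1
  Position 6 ('b'): continues run of 'b', length=2
  Position 7 ('b'): continues run of 'b', length=3
  Position 8 ('a'): new char, reset run to 1
  Position 9 ('a'): continues run of 'a', length=2
  Position 10 ('a'): continues run of 'a', length=3
  Position 11 ('a'): continues run of 'a', length=4
  Position 12 ('b'): new char, reset run to 1
  Position 13 ('a'): new char, reset run to 1
Longest run: 'a' with length 4

4


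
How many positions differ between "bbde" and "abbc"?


Comparing "bbde" and "abbc" position by position:
  Position 0: 'b' vs 'a' => DIFFER
  Position 1: 'b' vs 'b' => same
  Position 2: 'd' vs 'b' => DIFFER
  Position 3: 'e' vs 'c' => DIFFER
Positions that differ: 3

3


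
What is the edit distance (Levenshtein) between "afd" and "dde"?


Computing edit distance: "afd" -> "dde"
DP table:
           d    d    e
      0    1    2    3
  a   1    1    2    3
  f   2    2    2    3
  d   3    2    2    3
Edit distance = dp[3][3] = 3

3


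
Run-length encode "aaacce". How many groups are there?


Input: aaacce
Scanning for consecutive runs:
  Group 1: 'a' x 3 (positions 0-2)
  Group 2: 'c' x 2 (positions 3-4)
  Group 3: 'e' x 1 (positions 5-5)
Total groups: 3

3


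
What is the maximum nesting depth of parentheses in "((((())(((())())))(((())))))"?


Input: "((((())(((())())))(((())))))"
Tracking depth:
  Position 0 '(': depth becomes 1
  Position 1 '(': depth becomes 2
  Position 2 '(': depth becomes 3
  Position 3 '(': depth becomes 4
  Position 4 '(': depth becomes 5
  Position 5 ')': depth becomes 4
  Position 6 ')': depth becomes 3
  Position 7 '(': depth becomes 4
  Position 8 '(': depth becomes 5
  Position 9 '(': depth becomes 6
  Position 10 '(': depth becomes 7
  Position 11 ')': depth becomes 6
  Position 12 ')': depth becomes 5
  Position 13 '(': depth becomes 6
  Position 14 ')': depth becomes 5
  Position 15 ')': depth becomes 4
  Position 16 ')': depth becomes 3
  Position 17 ')': depth becomes 2
  Position 18 '(': depth becomes 3
  Position 19 '(': depth becomes 4
  Position 20 '(': depth becomes 5
  Position 21 '(': depth becomes 6
  Position 22 ')': depth becomes 5
  Position 23 ')': depth becomes 4
  Position 24 ')': depth becomes 3
  Position 25 ')': depth becomes 2
  Position 26 ')': depth becomes 1
  Position 27 ')': depth becomes 0
Maximum depth reached: 7

7


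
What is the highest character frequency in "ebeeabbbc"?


Input: ebeeabbbc
Character counts:
  'a': 1
  'b': 4
  'c': 1
  'e': 3
Maximum frequency: 4

4


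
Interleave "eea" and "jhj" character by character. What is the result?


Interleaving "eea" and "jhj":
  Position 0: 'e' from first, 'j' from second => "ej"
  Position 1: 'e' from first, 'h' from second => "eh"
  Position 2: 'a' from first, 'j' from second => "aj"
Result: ejehaj

ejehaj


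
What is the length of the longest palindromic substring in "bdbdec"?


Input: "bdbdec"
Checking substrings for palindromes:
  [0:3] "bdb" (len 3) => palindrome
  [1:4] "dbd" (len 3) => palindrome
Longest palindromic substring: "bdb" with length 3

3


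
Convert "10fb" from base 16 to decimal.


Input: "10fb" in base 16
Positional expansion:
  Digit '1' (value 1) x 16^3 = 4096
  Digit '0' (value 0) x 16^2 = 0
  Digit 'f' (value 15) x 16^1 = 240
  Digit 'b' (value 11) x 16^0 = 11
Sum = 4347

4347


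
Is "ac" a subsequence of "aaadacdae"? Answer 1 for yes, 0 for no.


Check if "ac" is a subsequence of "aaadacdae"
Greedy scan:
  Position 0 ('a'): matches sub[0] = 'a'
  Position 1 ('a'): no match needed
  Position 2 ('a'): no match needed
  Position 3 ('d'): no match needed
  Position 4 ('a'): no match needed
  Position 5 ('c'): matches sub[1] = 'c'
  Position 6 ('d'): no match needed
  Position 7 ('a'): no match needed
  Position 8 ('e'): no match needed
All 2 characters matched => is a subsequence

1


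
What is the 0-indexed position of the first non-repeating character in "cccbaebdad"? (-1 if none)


Input: cccbaebdad
Character frequencies:
  'a': 2
  'b': 2
  'c': 3
  'd': 2
  'e': 1
Scanning left to right for freq == 1:
  Position 0 ('c'): freq=3, skip
  Position 1 ('c'): freq=3, skip
  Position 2 ('c'): freq=3, skip
  Position 3 ('b'): freq=2, skip
  Position 4 ('a'): freq=2, skip
  Position 5 ('e'): unique! => answer = 5

5


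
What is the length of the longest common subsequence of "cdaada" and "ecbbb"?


LCS of "cdaada" and "ecbbb"
DP table:
           e    c    b    b    b
      0    0    0    0    0    0
  c   0    0    1    1    1    1
  d   0    0    1    1    1    1
  a   0    0    1    1    1    1
  a   0    0    1    1    1    1
  d   0    0    1    1    1    1
  a   0    0    1    1    1    1
LCS length = dp[6][5] = 1

1


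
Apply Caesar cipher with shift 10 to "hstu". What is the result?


Caesar cipher: shift "hstu" by 10
  'h' (pos 7) + 10 = pos 17 = 'r'
  's' (pos 18) + 10 = pos 2 = 'c'
  't' (pos 19) + 10 = pos 3 = 'd'
  'u' (pos 20) + 10 = pos 4 = 'e'
Result: rcde

rcde


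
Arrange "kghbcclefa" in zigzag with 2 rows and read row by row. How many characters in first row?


Zigzag "kghbcclefa" into 2 rows:
Placing characters:
  'k' => row 0
  'g' => row 1
  'h' => row 0
  'b' => row 1
  'c' => row 0
  'c' => row 1
  'l' => row 0
  'e' => row 1
  'f' => row 0
  'a' => row 1
Rows:
  Row 0: "khclf"
  Row 1: "gbcea"
First row length: 5

5


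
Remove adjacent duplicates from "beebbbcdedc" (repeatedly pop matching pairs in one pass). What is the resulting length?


Input: beebbbcdedc
Stack-based adjacent duplicate removal:
  Read 'b': push. Stack: b
  Read 'e': push. Stack: be
  Read 'e': matches stack top 'e' => pop. Stack: b
  Read 'b': matches stack top 'b' => pop. Stack: (empty)
  Read 'b': push. Stack: b
  Read 'b': matches stack top 'b' => pop. Stack: (empty)
  Read 'c': push. Stack: c
  Read 'd': push. Stack: cd
  Read 'e': push. Stack: cde
  Read 'd': push. Stack: cded
  Read 'c': push. Stack: cdedc
Final stack: "cdedc" (length 5)

5


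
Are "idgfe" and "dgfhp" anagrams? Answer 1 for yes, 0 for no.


Strings: "idgfe", "dgfhp"
Sorted first:  defgi
Sorted second: dfghp
Differ at position 1: 'e' vs 'f' => not anagrams

0


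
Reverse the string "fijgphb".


Input: fijgphb
Reading characters right to left:
  Position 6: 'b'
  Position 5: 'h'
  Position 4: 'p'
  Position 3: 'g'
  Position 2: 'j'
  Position 1: 'i'
  Position 0: 'f'
Reversed: bhpgjif

bhpgjif


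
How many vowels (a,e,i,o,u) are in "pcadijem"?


Input: pcadijem
Checking each character:
  'p' at position 0: consonant
  'c' at position 1: consonant
  'a' at position 2: vowel (running total: 1)
  'd' at position 3: consonant
  'i' at position 4: vowel (running total: 2)
  'j' at position 5: consonant
  'e' at position 6: vowel (running total: 3)
  'm' at position 7: consonant
Total vowels: 3

3


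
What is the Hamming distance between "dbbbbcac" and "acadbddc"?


Comparing "dbbbbcac" and "acadbddc" position by position:
  Position 0: 'd' vs 'a' => differ
  Position 1: 'b' vs 'c' => differ
  Position 2: 'b' vs 'a' => differ
  Position 3: 'b' vs 'd' => differ
  Position 4: 'b' vs 'b' => same
  Position 5: 'c' vs 'd' => differ
  Position 6: 'a' vs 'd' => differ
  Position 7: 'c' vs 'c' => same
Total differences (Hamming distance): 6

6


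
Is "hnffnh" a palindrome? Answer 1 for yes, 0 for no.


Input: hnffnh
Reversed: hnffnh
  Compare pos 0 ('h') with pos 5 ('h'): match
  Compare pos 1 ('n') with pos 4 ('n'): match
  Compare pos 2 ('f') with pos 3 ('f'): match
Result: palindrome

1


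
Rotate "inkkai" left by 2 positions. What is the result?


Input: "inkkai", rotate left by 2
First 2 characters: "in"
Remaining characters: "kkai"
Concatenate remaining + first: "kkai" + "in" = "kkaiin"

kkaiin


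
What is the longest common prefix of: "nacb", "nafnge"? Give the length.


Words: nacb, nafnge
  Position 0: all 'n' => match
  Position 1: all 'a' => match
  Position 2: ('c', 'f') => mismatch, stop
LCP = "na" (length 2)

2


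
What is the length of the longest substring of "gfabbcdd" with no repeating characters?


Input: "gfabbcdd"
Sliding window (track last position of each char):
  Position 0 ('g'): window [0,0] length 1 -- new best
  Position 1 ('f'): window [0,1] length 2 -- new best
  Position 2 ('a'): window [0,2] length 3 -- new best
  Position 3 ('b'): window [0,3] length 4 -- new best
  Position 4 ('b'): repeat (last at 3), move window start to 4
  Position 4 ('b'): window [4,4] length 1
  Position 5 ('c'): window [4,5] length 2
  Position 6 ('d'): window [4,6] length 3
  Position 7 ('d'): repeat (last at 6), move window start to 7
  Position 7 ('d'): window [7,7] length 1
Longest substring with no repeats: "gfab" with length 4

4


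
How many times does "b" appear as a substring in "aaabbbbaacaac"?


Searching for "b" in "aaabbbbaacaac"
Scanning each position:
  Position 0: "a" => no
  Position 1: "a" => no
  Position 2: "a" => no
  Position 3: "b" => MATCH
  Position 4: "b" => MATCH
  Position 5: "b" => MATCH
  Position 6: "b" => MATCH
  Position 7: "a" => no
  Position 8: "a" => no
  Position 9: "c" => no
  Position 10: "a" => no
  Position 11: "a" => no
  Position 12: "c" => no
Total occurrences: 4

4


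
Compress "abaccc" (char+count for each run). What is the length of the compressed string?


Input: abaccc
Runs:
  'a' x 1 => "a1"
  'b' x 1 => "b1"
  'a' x 1 => "a1"
  'c' x 3 => "c3"
Compressed: "a1b1a1c3"
Compressed length: 8

8


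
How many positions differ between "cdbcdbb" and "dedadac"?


Comparing "cdbcdbb" and "dedadac" position by position:
  Position 0: 'c' vs 'd' => DIFFER
  Position 1: 'd' vs 'e' => DIFFER
  Position 2: 'b' vs 'd' => DIFFER
  Position 3: 'c' vs 'a' => DIFFER
  Position 4: 'd' vs 'd' => same
  Position 5: 'b' vs 'a' => DIFFER
  Position 6: 'b' vs 'c' => DIFFER
Positions that differ: 6

6


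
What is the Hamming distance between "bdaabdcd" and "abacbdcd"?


Comparing "bdaabdcd" and "abacbdcd" position by position:
  Position 0: 'b' vs 'a' => differ
  Position 1: 'd' vs 'b' => differ
  Position 2: 'a' vs 'a' => same
  Position 3: 'a' vs 'c' => differ
  Position 4: 'b' vs 'b' => same
  Position 5: 'd' vs 'd' => same
  Position 6: 'c' vs 'c' => same
  Position 7: 'd' vs 'd' => same
Total differences (Hamming distance): 3

3


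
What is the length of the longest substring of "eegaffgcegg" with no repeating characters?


Input: "eegaffgcegg"
Sliding window (track last position of each char):
  Position 0 ('e'): window [0,0] length 1 -- new best
  Position 1 ('e'): repeat (last at 0), move window start to 1
  Position 1 ('e'): window [1,1] length 1
  Position 2 ('g'): window [1,2] length 2 -- new best
  Position 3 ('a'): window [1,3] length 3 -- new best
  Position 4 ('f'): window [1,4] length 4 -- new best
  Position 5 ('f'): repeat (last at 4), move window start to 5
  Position 5 ('f'): window [5,5] length 1
  Position 6 ('g'): window [5,6] length 2
  Position 7 ('c'): window [5,7] length 3
  Position 8 ('e'): window [5,8] length 4
  Position 9 ('g'): repeat (last at 6), move window start to 7
  Position 9 ('g'): window [7,9] length 3
  Position 10 ('g'): repeat (last at 9), move window start to 10
  Position 10 ('g'): window [10,10] length 1
Longest substring with no repeats: "egaf" with length 4

4


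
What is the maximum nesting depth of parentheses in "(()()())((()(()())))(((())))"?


Input: "(()()())((()(()())))(((())))"
Tracking depth:
  Position 0 '(': depth becomes 1
  Position 1 '(': depth becomes 2
  Position 2 ')': depth becomes 1
  Position 3 '(': depth becomes 2
  Position 4 ')': depth becomes 1
  Position 5 '(': depth becomes 2
  Position 6 ')': depth becomes 1
  Position 7 ')': depth becomes 0
  Position 8 '(': depth becomes 1
  Position 9 '(': depth becomes 2
  Position 10 '(': depth becomes 3
  Position 11 ')': depth becomes 2
  Position 12 '(': depth becomes 3
  Position 13 '(': depth becomes 4
  Position 14 ')': depth becomes 3
  Position 15 '(': depth becomes 4
  Position 16 ')': depth becomes 3
  Position 17 ')': depth becomes 2
  Position 18 ')': depth becomes 1
  Position 19 ')': depth becomes 0
  Position 20 '(': depth becomes 1
  Position 21 '(': depth becomes 2
  Position 22 '(': depth becomes 3
  Position 23 '(': depth becomes 4
  Position 24 ')': depth becomes 3
  Position 25 ')': depth becomes 2
  Position 26 ')': depth becomes 1
  Position 27 ')': depth becomes 0
Maximum depth reached: 4

4


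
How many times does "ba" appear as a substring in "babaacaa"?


Searching for "ba" in "babaacaa"
Scanning each position:
  Position 0: "ba" => MATCH
  Position 1: "ab" => no
  Position 2: "ba" => MATCH
  Position 3: "aa" => no
  Position 4: "ac" => no
  Position 5: "ca" => no
  Position 6: "aa" => no
Total occurrences: 2

2


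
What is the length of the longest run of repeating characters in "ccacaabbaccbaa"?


Input: "ccacaabbaccbaa"
Scanning for longest run:
  Position 1 ('c'): continues run of 'c', length=2
  Position 2 ('a'): new char, reset run to 1
  Position 3 ('c'): new char, reset run to 1
  Position 4 ('a'): new char, reset run to 1
  Position 5 ('a'): continues run of 'a', length=2
  Position 6 ('b'): new char, reset run to 1
  Position 7 ('b'): continues run of 'b', length=2
  Position 8 ('a'): new char, reset run to 1
  Position 9 ('c'): new char, reset run to 1
  Position 10 ('c'): continues run of 'c', length=2
  Position 11 ('b'): new char, reset run to 1
  Position 12 ('a'): new char, reset run to 1
  Position 13 ('a'): continues run of 'a', length=2
Longest run: 'c' with length 2

2


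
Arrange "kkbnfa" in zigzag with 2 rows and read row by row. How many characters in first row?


Zigzag "kkbnfa" into 2 rows:
Placing characters:
  'k' => row 0
  'k' => row 1
  'b' => row 0
  'n' => row 1
  'f' => row 0
  'a' => row 1
Rows:
  Row 0: "kbf"
  Row 1: "kna"
First row length: 3

3


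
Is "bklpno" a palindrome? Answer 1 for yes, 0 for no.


Input: bklpno
Reversed: onplkb
  Compare pos 0 ('b') with pos 5 ('o'): MISMATCH
  Compare pos 1 ('k') with pos 4 ('n'): MISMATCH
  Compare pos 2 ('l') with pos 3 ('p'): MISMATCH
Result: not a palindrome

0


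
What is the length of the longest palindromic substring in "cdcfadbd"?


Input: "cdcfadbd"
Checking substrings for palindromes:
  [0:3] "cdc" (len 3) => palindrome
  [5:8] "dbd" (len 3) => palindrome
Longest palindromic substring: "cdc" with length 3

3


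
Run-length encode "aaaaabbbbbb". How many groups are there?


Input: aaaaabbbbbb
Scanning for consecutive runs:
  Group 1: 'a' x 5 (positions 0-4)
  Group 2: 'b' x 6 (positions 5-10)
Total groups: 2

2


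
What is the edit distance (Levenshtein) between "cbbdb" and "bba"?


Computing edit distance: "cbbdb" -> "bba"
DP table:
           b    b    a
      0    1    2    3
  c   1    1    2    3
  b   2    1    1    2
  b   3    2    1    2
  d   4    3    2    2
  b   5    4    3    3
Edit distance = dp[5][3] = 3

3


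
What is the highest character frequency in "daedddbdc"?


Input: daedddbdc
Character counts:
  'a': 1
  'b': 1
  'c': 1
  'd': 5
  'e': 1
Maximum frequency: 5

5


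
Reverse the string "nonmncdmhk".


Input: nonmncdmhk
Reading characters right to left:
  Position 9: 'k'
  Position 8: 'h'
  Position 7: 'm'
  Position 6: 'd'
  Position 5: 'c'
  Position 4: 'n'
  Position 3: 'm'
  Position 2: 'n'
  Position 1: 'o'
  Position 0: 'n'
Reversed: khmdcnmnon

khmdcnmnon


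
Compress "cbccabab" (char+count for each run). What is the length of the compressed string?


Input: cbccabab
Runs:
  'c' x 1 => "c1"
  'b' x 1 => "b1"
  'c' x 2 => "c2"
  'a' x 1 => "a1"
  'b' x 1 => "b1"
  'a' x 1 => "a1"
  'b' x 1 => "b1"
Compressed: "c1b1c2a1b1a1b1"
Compressed length: 14

14


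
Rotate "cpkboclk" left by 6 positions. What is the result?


Input: "cpkboclk", rotate left by 6
First 6 characters: "cpkboc"
Remaining characters: "lk"
Concatenate remaining + first: "lk" + "cpkboc" = "lkcpkboc"

lkcpkboc


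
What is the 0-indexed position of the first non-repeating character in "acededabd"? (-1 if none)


Input: acededabd
Character frequencies:
  'a': 2
  'b': 1
  'c': 1
  'd': 3
  'e': 2
Scanning left to right for freq == 1:
  Position 0 ('a'): freq=2, skip
  Position 1 ('c'): unique! => answer = 1

1


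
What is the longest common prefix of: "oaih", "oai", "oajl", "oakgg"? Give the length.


Words: oaih, oai, oajl, oakgg
  Position 0: all 'o' => match
  Position 1: all 'a' => match
  Position 2: ('i', 'i', 'j', 'k') => mismatch, stop
LCP = "oa" (length 2)

2


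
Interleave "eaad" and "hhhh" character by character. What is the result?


Interleaving "eaad" and "hhhh":
  Position 0: 'e' from first, 'h' from second => "eh"
  Position 1: 'a' from first, 'h' from second => "ah"
  Position 2: 'a' from first, 'h' from second => "ah"
  Position 3: 'd' from first, 'h' from second => "dh"
Result: ehahahdh

ehahahdh


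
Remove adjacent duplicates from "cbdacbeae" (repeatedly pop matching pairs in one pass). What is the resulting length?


Input: cbdacbeae
Stack-based adjacent duplicate removal:
  Read 'c': push. Stack: c
  Read 'b': push. Stack: cb
  Read 'd': push. Stack: cbd
  Read 'a': push. Stack: cbda
  Read 'c': push. Stack: cbdac
  Read 'b': push. Stack: cbdacb
  Read 'e': push. Stack: cbdacbe
  Read 'a': push. Stack: cbdacbea
  Read 'e': push. Stack: cbdacbeae
Final stack: "cbdacbeae" (length 9)

9


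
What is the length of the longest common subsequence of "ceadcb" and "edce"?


LCS of "ceadcb" and "edce"
DP table:
           e    d    c    e
      0    0    0    0    0
  c   0    0    0    1    1
  e   0    1    1    1    2
  a   0    1    1    1    2
  d   0    1    2    2    2
  c   0    1    2    3    3
  b   0    1    2    3    3
LCS length = dp[6][4] = 3

3


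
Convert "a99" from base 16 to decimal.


Input: "a99" in base 16
Positional expansion:
  Digit 'a' (value 10) x 16^2 = 2560
  Digit '9' (value 9) x 16^1 = 144
  Digit '9' (value 9) x 16^0 = 9
Sum = 2713

2713


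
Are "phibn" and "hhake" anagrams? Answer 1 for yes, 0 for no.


Strings: "phibn", "hhake"
Sorted first:  bhinp
Sorted second: aehhk
Differ at position 0: 'b' vs 'a' => not anagrams

0


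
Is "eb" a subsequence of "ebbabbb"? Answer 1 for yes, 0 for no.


Check if "eb" is a subsequence of "ebbabbb"
Greedy scan:
  Position 0 ('e'): matches sub[0] = 'e'
  Position 1 ('b'): matches sub[1] = 'b'
  Position 2 ('b'): no match needed
  Position 3 ('a'): no match needed
  Position 4 ('b'): no match needed
  Position 5 ('b'): no match needed
  Position 6 ('b'): no match needed
All 2 characters matched => is a subsequence

1


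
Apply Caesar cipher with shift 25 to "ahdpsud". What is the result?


Caesar cipher: shift "ahdpsud" by 25
  'a' (pos 0) + 25 = pos 25 = 'z'
  'h' (pos 7) + 25 = pos 6 = 'g'
  'd' (pos 3) + 25 = pos 2 = 'c'
  'p' (pos 15) + 25 = pos 14 = 'o'
  's' (pos 18) + 25 = pos 17 = 'r'
  'u' (pos 20) + 25 = pos 19 = 't'
  'd' (pos 3) + 25 = pos 2 = 'c'
Result: zgcortc

zgcortc


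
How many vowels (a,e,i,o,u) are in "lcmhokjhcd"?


Input: lcmhokjhcd
Checking each character:
  'l' at position 0: consonant
  'c' at position 1: consonant
  'm' at position 2: consonant
  'h' at position 3: consonant
  'o' at position 4: vowel (running total: 1)
  'k' at position 5: consonant
  'j' at position 6: consonant
  'h' at position 7: consonant
  'c' at position 8: consonant
  'd' at position 9: consonant
Total vowels: 1

1


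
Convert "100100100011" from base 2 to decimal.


Input: "100100100011" in base 2
Positional expansion:
  Digit '1' (value 1) x 2^11 = 2048
  Digit '0' (value 0) x 2^10 = 0
  Digit '0' (value 0) x 2^9 = 0
  Digit '1' (value 1) x 2^8 = 256
  Digit '0' (value 0) x 2^7 = 0
  Digit '0' (value 0) x 2^6 = 0
  Digit '1' (value 1) x 2^5 = 32
  Digit '0' (value 0) x 2^4 = 0
  Digit '0' (value 0) x 2^3 = 0
  Digit '0' (value 0) x 2^2 = 0
  Digit '1' (value 1) x 2^1 = 2
  Digit '1' (value 1) x 2^0 = 1
Sum = 2339

2339


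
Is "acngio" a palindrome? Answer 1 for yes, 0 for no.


Input: acngio
Reversed: oignca
  Compare pos 0 ('a') with pos 5 ('o'): MISMATCH
  Compare pos 1 ('c') with pos 4 ('i'): MISMATCH
  Compare pos 2 ('n') with pos 3 ('g'): MISMATCH
Result: not a palindrome

0


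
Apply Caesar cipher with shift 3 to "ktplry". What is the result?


Caesar cipher: shift "ktplry" by 3
  'k' (pos 10) + 3 = pos 13 = 'n'
  't' (pos 19) + 3 = pos 22 = 'w'
  'p' (pos 15) + 3 = pos 18 = 's'
  'l' (pos 11) + 3 = pos 14 = 'o'
  'r' (pos 17) + 3 = pos 20 = 'u'
  'y' (pos 24) + 3 = pos 1 = 'b'
Result: nwsoub

nwsoub


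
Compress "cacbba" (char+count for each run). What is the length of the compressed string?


Input: cacbba
Runs:
  'c' x 1 => "c1"
  'a' x 1 => "a1"
  'c' x 1 => "c1"
  'b' x 2 => "b2"
  'a' x 1 => "a1"
Compressed: "c1a1c1b2a1"
Compressed length: 10

10


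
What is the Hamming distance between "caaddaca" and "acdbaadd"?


Comparing "caaddaca" and "acdbaadd" position by position:
  Position 0: 'c' vs 'a' => differ
  Position 1: 'a' vs 'c' => differ
  Position 2: 'a' vs 'd' => differ
  Position 3: 'd' vs 'b' => differ
  Position 4: 'd' vs 'a' => differ
  Position 5: 'a' vs 'a' => same
  Position 6: 'c' vs 'd' => differ
  Position 7: 'a' vs 'd' => differ
Total differences (Hamming distance): 7

7


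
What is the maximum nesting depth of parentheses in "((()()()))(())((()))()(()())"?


Input: "((()()()))(())((()))()(()())"
Tracking depth:
  Position 0 '(': depth becomes 1
  Position 1 '(': depth becomes 2
  Position 2 '(': depth becomes 3
  Position 3 ')': depth becomes 2
  Position 4 '(': depth becomes 3
  Position 5 ')': depth becomes 2
  Position 6 '(': depth becomes 3
  Position 7 ')': depth becomes 2
  Position 8 ')': depth becomes 1
  Position 9 ')': depth becomes 0
  Position 10 '(': depth becomes 1
  Position 11 '(': depth becomes 2
  Position 12 ')': depth becomes 1
  Position 13 ')': depth becomes 0
  Position 14 '(': depth becomes 1
  Position 15 '(': depth becomes 2
  Position 16 '(': depth becomes 3
  Position 17 ')': depth becomes 2
  Position 18 ')': depth becomes 1
  Position 19 ')': depth becomes 0
  Position 20 '(': depth becomes 1
  Position 21 ')': depth becomes 0
  Position 22 '(': depth becomes 1
  Position 23 '(': depth becomes 2
  Position 24 ')': depth becomes 1
  Position 25 '(': depth becomes 2
  Position 26 ')': depth becomes 1
  Position 27 ')': depth becomes 0
Maximum depth reached: 3

3


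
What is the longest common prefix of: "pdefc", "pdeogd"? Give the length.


Words: pdefc, pdeogd
  Position 0: all 'p' => match
  Position 1: all 'd' => match
  Position 2: all 'e' => match
  Position 3: ('f', 'o') => mismatch, stop
LCP = "pde" (length 3)

3


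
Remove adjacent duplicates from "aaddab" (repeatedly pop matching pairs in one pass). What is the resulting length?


Input: aaddab
Stack-based adjacent duplicate removal:
  Read 'a': push. Stack: a
  Read 'a': matches stack top 'a' => pop. Stack: (empty)
  Read 'd': push. Stack: d
  Read 'd': matches stack top 'd' => pop. Stack: (empty)
  Read 'a': push. Stack: a
  Read 'b': push. Stack: ab
Final stack: "ab" (length 2)

2


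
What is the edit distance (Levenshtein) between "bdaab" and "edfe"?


Computing edit distance: "bdaab" -> "edfe"
DP table:
           e    d    f    e
      0    1    2    3    4
  b   1    1    2    3    4
  d   2    2    1    2    3
  a   3    3    2    2    3
  a   4    4    3    3    3
  b   5    5    4    4    4
Edit distance = dp[5][4] = 4

4


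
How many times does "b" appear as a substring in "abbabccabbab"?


Searching for "b" in "abbabccabbab"
Scanning each position:
  Position 0: "a" => no
  Position 1: "b" => MATCH
  Position 2: "b" => MATCH
  Position 3: "a" => no
  Position 4: "b" => MATCH
  Position 5: "c" => no
  Position 6: "c" => no
  Position 7: "a" => no
  Position 8: "b" => MATCH
  Position 9: "b" => MATCH
  Position 10: "a" => no
  Position 11: "b" => MATCH
Total occurrences: 6

6


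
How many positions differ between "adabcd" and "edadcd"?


Comparing "adabcd" and "edadcd" position by position:
  Position 0: 'a' vs 'e' => DIFFER
  Position 1: 'd' vs 'd' => same
  Position 2: 'a' vs 'a' => same
  Position 3: 'b' vs 'd' => DIFFER
  Position 4: 'c' vs 'c' => same
  Position 5: 'd' vs 'd' => same
Positions that differ: 2

2


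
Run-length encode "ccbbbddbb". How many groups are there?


Input: ccbbbddbb
Scanning for consecutive runs:
  Group 1: 'c' x 2 (positions 0-1)
  Group 2: 'b' x 3 (positions 2-4)
  Group 3: 'd' x 2 (positions 5-6)
  Group 4: 'b' x 2 (positions 7-8)
Total groups: 4

4


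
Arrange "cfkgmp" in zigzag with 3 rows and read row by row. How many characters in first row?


Zigzag "cfkgmp" into 3 rows:
Placing characters:
  'c' => row 0
  'f' => row 1
  'k' => row 2
  'g' => row 1
  'm' => row 0
  'p' => row 1
Rows:
  Row 0: "cm"
  Row 1: "fgp"
  Row 2: "k"
First row length: 2

2


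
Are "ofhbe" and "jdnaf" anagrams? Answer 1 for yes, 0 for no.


Strings: "ofhbe", "jdnaf"
Sorted first:  befho
Sorted second: adfjn
Differ at position 0: 'b' vs 'a' => not anagrams

0


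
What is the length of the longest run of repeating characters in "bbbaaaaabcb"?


Input: "bbbaaaaabcb"
Scanning for longest run:
  Position 1 ('b'): continues run of 'b', length=2
  Position 2 ('b'): continues run of 'b', length=3
  Position 3 ('a'): new char, reset run to 1
  Position 4 ('a'): continues run of 'a', length=2
  Position 5 ('a'): continues run of 'a', length=3
  Position 6 ('a'): continues run of 'a', length=4
  Position 7 ('a'): continues run of 'a', length=5
  Position 8 ('b'): new char, reset run to 1
  Position 9 ('c'): new char, reset run to 1
  Position 10 ('b'): new char, reset run to 1
Longest run: 'a' with length 5

5


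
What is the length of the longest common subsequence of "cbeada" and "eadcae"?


LCS of "cbeada" and "eadcae"
DP table:
           e    a    d    c    a    e
      0    0    0    0    0    0    0
  c   0    0    0    0    1    1    1
  b   0    0    0    0    1    1    1
  e   0    1    1    1    1    1    2
  a   0    1    2    2    2    2    2
  d   0    1    2    3    3    3    3
  a   0    1    2    3    3    4    4
LCS length = dp[6][6] = 4

4


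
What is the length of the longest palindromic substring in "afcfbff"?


Input: "afcfbff"
Checking substrings for palindromes:
  [1:4] "fcf" (len 3) => palindrome
  [3:6] "fbf" (len 3) => palindrome
  [5:7] "ff" (len 2) => palindrome
Longest palindromic substring: "fcf" with length 3

3


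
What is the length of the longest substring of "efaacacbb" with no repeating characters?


Input: "efaacacbb"
Sliding window (track last position of each char):
  Position 0 ('e'): window [0,0] length 1 -- new best
  Position 1 ('f'): window [0,1] length 2 -- new best
  Position 2 ('a'): window [0,2] length 3 -- new best
  Position 3 ('a'): repeat (last at 2), move window start to 3
  Position 3 ('a'): window [3,3] length 1
  Position 4 ('c'): window [3,4] length 2
  Position 5 ('a'): repeat (last at 3), move window start to 4
  Position 5 ('a'): window [4,5] length 2
  Position 6 ('c'): repeat (last at 4), move window start to 5
  Position 6 ('c'): window [5,6] length 2
  Position 7 ('b'): window [5,7] length 3
  Position 8 ('b'): repeat (last at 7), move window start to 8
  Position 8 ('b'): window [8,8] length 1
Longest substring with no repeats: "efa" with length 3

3
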